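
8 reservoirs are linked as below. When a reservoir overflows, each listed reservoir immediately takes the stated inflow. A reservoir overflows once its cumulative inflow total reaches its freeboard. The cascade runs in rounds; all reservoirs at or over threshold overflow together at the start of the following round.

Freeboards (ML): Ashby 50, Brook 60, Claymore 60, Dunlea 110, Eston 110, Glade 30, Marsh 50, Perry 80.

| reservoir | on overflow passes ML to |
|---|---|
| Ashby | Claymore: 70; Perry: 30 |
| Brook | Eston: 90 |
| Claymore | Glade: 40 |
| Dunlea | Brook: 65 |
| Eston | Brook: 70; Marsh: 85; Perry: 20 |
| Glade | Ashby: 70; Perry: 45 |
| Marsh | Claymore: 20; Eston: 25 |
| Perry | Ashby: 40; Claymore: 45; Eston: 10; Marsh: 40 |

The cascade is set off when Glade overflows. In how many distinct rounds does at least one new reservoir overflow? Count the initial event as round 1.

Round 1 — Glade overflows (initial).
  Ashby: +70 → 70 ≥ 50
  Perry: +45 → 45 < 80
Round 2 — Ashby overflows.
  Claymore: +70 → 70 ≥ 60
  Perry: +30 → 75 < 80
Round 3 — Claymore overflows.
No further overflows.

3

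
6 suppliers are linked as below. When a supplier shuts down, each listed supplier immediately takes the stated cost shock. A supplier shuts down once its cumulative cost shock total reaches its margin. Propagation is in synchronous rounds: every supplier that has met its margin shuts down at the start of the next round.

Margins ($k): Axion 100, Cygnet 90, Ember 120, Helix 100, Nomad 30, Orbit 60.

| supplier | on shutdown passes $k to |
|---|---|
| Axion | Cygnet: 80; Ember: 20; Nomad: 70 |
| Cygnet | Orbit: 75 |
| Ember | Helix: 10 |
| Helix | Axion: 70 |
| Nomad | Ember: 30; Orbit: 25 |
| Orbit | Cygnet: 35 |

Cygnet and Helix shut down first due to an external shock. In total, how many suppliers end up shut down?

3

Round 1 — Cygnet, Helix shut down (initial).
  Axion: +70 → 70 < 100
  Orbit: +75 → 75 ≥ 60
Round 2 — Orbit shuts down.
No further shutdowns.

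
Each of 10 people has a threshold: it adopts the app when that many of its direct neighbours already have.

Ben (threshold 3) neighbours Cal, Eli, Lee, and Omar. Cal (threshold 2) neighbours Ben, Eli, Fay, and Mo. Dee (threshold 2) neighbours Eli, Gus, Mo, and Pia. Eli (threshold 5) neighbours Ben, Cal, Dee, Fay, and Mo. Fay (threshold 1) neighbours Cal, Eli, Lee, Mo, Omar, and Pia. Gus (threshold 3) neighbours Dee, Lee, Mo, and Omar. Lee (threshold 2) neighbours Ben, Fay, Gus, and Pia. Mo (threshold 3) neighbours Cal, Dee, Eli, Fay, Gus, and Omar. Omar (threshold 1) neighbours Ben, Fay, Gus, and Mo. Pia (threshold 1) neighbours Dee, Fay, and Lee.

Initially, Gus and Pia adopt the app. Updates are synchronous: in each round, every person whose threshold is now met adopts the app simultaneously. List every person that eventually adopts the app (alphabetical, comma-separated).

Ben, Cal, Dee, Eli, Fay, Gus, Lee, Mo, Omar, Pia

Round 1 — Gus, Pia adopt the app (initial).
Round 2 — checking thresholds:
  Dee: 2 of 4 neighbours ≥ 2, adopts the app.
  Fay: 1 of 6 neighbours ≥ 1, adopts the app.
  Lee: 2 of 4 neighbours ≥ 2, adopts the app.
  Mo: 1 of 6 neighbours < 3, below threshold.
  Omar: 1 of 4 neighbours ≥ 1, adopts the app.
Round 3 — checking thresholds:
  Ben: 2 of 4 neighbours < 3, below threshold.
  Cal: 1 of 4 neighbours < 2, below threshold.
  Eli: 2 of 5 neighbours < 5, below threshold.
  Mo: 4 of 6 neighbours ≥ 3, adopts the app.
Round 4 — checking thresholds:
  Ben: 2 of 4 neighbours < 3, below threshold.
  Cal: 2 of 4 neighbours ≥ 2, adopts the app.
  Eli: 3 of 5 neighbours < 5, below threshold.
Round 5 — checking thresholds:
  Ben: 3 of 4 neighbours ≥ 3, adopts the app.
  Eli: 4 of 5 neighbours < 5, below threshold.
Round 6 — checking thresholds:
  Eli: 5 of 5 neighbours ≥ 5, adopts the app.
Round 7 — no new adoptions; cascade stops.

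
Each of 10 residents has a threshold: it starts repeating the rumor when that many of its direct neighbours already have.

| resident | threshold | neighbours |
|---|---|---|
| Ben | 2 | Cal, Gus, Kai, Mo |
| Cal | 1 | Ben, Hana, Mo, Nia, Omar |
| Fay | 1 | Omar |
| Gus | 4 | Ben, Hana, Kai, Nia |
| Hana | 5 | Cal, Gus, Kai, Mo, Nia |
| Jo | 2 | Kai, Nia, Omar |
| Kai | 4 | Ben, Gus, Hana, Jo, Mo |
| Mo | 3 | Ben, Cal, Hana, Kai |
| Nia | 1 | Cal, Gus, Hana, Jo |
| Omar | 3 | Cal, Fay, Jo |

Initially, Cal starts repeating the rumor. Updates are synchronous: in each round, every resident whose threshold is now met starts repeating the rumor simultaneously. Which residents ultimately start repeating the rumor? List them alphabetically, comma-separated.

Round 1 — Cal starts repeating the rumor (initial).
Round 2 — checking thresholds:
  Ben: 1 of 4 neighbours < 2, below threshold.
  Hana: 1 of 5 neighbours < 5, below threshold.
  Mo: 1 of 4 neighbours < 3, below threshold.
  Nia: 1 of 4 neighbours ≥ 1, starts repeating the rumor.
  Omar: 1 of 3 neighbours < 3, below threshold.
Round 3 — no new spreads; cascade stops.

Cal, Nia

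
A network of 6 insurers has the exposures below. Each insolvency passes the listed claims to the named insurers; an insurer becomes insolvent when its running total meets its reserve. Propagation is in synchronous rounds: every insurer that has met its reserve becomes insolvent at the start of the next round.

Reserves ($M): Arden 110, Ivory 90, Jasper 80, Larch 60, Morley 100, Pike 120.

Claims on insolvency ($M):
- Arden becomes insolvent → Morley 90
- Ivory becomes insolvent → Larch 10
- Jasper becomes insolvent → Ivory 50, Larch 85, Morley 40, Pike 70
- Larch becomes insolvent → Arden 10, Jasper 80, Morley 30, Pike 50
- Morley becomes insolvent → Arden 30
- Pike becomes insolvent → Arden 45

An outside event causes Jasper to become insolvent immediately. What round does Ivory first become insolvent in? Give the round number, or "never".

Round 1 — Jasper becomes insolvent (initial).
  Ivory: +50 → 50 < 90
  Larch: +85 → 85 ≥ 60
  Morley: +40 → 40 < 100
  Pike: +70 → 70 < 120
Round 2 — Larch becomes insolvent.
  Arden: +10 → 10 < 110
  Morley: +30 → 70 < 100
  Pike: +50 → 120 ≥ 120
Round 3 — Pike becomes insolvent.
  Arden: +45 → 55 < 110
No further insolvencies.

never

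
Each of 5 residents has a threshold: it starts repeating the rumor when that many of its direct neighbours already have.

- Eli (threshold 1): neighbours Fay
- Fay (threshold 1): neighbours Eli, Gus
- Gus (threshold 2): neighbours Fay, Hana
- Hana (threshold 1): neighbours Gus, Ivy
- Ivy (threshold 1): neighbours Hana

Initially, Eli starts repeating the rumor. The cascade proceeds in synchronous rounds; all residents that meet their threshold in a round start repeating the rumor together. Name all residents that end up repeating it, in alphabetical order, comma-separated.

Round 1 — Eli starts repeating the rumor (initial).
Round 2 — checking thresholds:
  Fay: 1 of 2 neighbours ≥ 1, starts repeating the rumor.
Round 3 — no new spreads; cascade stops.

Eli, Fay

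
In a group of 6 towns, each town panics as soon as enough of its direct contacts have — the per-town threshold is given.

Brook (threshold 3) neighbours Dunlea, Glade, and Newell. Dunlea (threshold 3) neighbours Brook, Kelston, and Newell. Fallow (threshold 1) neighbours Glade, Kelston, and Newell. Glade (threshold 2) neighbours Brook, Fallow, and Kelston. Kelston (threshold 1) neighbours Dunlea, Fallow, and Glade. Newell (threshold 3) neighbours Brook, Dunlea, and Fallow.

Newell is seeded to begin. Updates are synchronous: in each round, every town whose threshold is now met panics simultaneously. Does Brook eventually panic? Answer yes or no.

Round 1 — Newell panics (initial).
Round 2 — checking thresholds:
  Brook: 1 of 3 neighbours < 3, not yet.
  Dunlea: 1 of 3 neighbours < 3, not yet.
  Fallow: 1 of 3 neighbours ≥ 1, panics.
Round 3 — checking thresholds:
  Brook: 1 of 3 neighbours < 3, not yet.
  Dunlea: 1 of 3 neighbours < 3, not yet.
  Glade: 1 of 3 neighbours < 2, not yet.
  Kelston: 1 of 3 neighbours ≥ 1, panics.
Round 4 — checking thresholds:
  Brook: 1 of 3 neighbours < 3, not yet.
  Dunlea: 2 of 3 neighbours < 3, not yet.
  Glade: 2 of 3 neighbours ≥ 2, panics.
Round 5 — no new panics; cascade stops.

no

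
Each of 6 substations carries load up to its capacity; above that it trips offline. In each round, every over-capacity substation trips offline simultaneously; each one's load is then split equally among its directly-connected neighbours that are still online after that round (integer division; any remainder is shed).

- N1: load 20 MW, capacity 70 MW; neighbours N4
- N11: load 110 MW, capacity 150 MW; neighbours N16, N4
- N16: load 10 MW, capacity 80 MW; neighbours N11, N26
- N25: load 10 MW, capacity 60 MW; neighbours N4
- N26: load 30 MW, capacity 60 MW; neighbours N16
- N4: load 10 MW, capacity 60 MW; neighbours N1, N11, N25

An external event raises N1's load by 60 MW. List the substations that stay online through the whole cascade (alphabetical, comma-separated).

N25

Round 1 — N1 at 80 > 70. N1 trips offline.
  N1 sheds 80 MW to N4: 80 each.
    N4: 10+80 = 90 > 60
Round 2 — N4 trips offline.
  N4 sheds 90 MW to N11, N25: 45 each.
    N11: 110+45 = 155 > 150
    N25: 10+45 = 55 ≤ 60
Round 3 — N11 trips offline.
  N11 sheds 155 MW to N16: 155 each.
    N16: 10+155 = 165 > 80
Round 4 — N16 trips offline.
  N16 sheds 165 MW to N26: 165 each.
    N26: 30+165 = 195 > 60
Round 5 — N26 trips offline.
  N26 sheds 195 MW: no online neighbours, lost.
No further trips.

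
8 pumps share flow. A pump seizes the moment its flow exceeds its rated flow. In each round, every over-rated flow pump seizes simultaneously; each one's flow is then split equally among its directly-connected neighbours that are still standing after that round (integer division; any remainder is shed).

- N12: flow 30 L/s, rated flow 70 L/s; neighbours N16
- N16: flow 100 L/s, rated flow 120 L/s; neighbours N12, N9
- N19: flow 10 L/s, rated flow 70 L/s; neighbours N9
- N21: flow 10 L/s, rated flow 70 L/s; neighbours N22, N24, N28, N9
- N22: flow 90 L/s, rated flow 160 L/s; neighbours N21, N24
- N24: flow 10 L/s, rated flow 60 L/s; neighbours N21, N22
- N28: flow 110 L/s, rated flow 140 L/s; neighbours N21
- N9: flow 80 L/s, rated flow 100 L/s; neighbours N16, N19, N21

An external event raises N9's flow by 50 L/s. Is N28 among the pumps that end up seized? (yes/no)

no

Round 1 — N9 at 130 > 100. N9 seizes.
  N9 sheds 130 L/s to N16, N19, N21: 43 each (1 lost).
    N16: 100+43 = 143 > 120
    N19: 10+43 = 53 ≤ 70
    N21: 10+43 = 53 ≤ 70
Round 2 — N16 seizes.
  N16 sheds 143 L/s to N12: 143 each.
    N12: 30+143 = 173 > 70
Round 3 — N12 seizes.
  N12 sheds 173 L/s: no online neighbours, lost.
No further seizures.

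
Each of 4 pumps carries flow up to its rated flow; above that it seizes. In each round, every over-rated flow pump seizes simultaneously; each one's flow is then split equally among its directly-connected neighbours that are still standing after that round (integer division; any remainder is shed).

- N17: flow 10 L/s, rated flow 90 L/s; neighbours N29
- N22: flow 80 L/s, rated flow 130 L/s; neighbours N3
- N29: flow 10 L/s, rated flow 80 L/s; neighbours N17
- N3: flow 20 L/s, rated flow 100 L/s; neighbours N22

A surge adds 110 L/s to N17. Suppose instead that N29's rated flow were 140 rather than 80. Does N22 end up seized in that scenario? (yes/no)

no

With N29's rated flow at 140:
Round 1 — N17 at 120 > 90. N17 seizes.
  N17 sheds 120 L/s to N29: 120 each.
    N29: 10+120 = 130 ≤ 140
No further seizures.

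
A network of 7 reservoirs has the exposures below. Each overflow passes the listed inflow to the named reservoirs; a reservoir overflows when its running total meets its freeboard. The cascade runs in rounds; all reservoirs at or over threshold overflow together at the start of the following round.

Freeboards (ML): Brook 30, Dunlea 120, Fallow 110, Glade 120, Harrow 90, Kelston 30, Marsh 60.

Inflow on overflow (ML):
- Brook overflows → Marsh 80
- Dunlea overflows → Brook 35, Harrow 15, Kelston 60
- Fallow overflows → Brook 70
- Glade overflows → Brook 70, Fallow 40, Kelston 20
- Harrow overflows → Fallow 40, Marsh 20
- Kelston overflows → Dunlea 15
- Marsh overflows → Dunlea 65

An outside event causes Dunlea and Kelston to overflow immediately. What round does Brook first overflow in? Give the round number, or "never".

2

Round 1 — Dunlea, Kelston overflow (initial).
  Brook: +35 → 35 ≥ 30
  Harrow: +15 → 15 < 90
Round 2 — Brook overflows.
  Marsh: +80 → 80 ≥ 60
Round 3 — Marsh overflows.
No further overflows.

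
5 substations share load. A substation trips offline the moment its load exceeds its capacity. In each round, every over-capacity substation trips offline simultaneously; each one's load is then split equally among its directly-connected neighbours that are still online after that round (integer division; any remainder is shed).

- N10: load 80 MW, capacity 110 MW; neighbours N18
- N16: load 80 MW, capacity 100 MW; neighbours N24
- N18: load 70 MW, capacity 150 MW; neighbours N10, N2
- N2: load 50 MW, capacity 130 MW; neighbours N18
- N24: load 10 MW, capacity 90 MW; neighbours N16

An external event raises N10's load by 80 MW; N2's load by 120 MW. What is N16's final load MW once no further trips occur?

Round 1 — N10 at 160 > 110; N2 at 170 > 130. N10, N2 trip offline.
  N10 sheds 160 MW to N18: 160 each.
    N18: 70+160 = 230 > 150
  N2 sheds 170 MW to N18: 170 each.
    N18: 230+170 = 400 > 150
Round 2 — N18 trips offline.
  N18 sheds 400 MW: no online neighbours, lost.
No further trips.

80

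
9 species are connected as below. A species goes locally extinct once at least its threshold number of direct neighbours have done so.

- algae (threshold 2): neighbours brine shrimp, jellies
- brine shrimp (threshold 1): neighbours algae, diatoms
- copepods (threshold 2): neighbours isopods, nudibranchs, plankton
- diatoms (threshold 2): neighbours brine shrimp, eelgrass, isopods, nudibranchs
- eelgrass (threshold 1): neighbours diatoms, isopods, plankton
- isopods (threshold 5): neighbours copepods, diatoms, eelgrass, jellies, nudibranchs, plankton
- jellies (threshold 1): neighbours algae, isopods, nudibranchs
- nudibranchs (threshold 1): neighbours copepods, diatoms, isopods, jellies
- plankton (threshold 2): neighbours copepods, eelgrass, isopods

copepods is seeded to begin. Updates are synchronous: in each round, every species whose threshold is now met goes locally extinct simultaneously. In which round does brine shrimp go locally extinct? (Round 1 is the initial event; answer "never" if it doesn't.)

never

Round 1 — copepods goes locally extinct (initial).
Round 2 — checking thresholds:
  isopods: 1 of 6 neighbours < 5, not yet.
  nudibranchs: 1 of 4 neighbours ≥ 1, goes locally extinct.
  plankton: 1 of 3 neighbours < 2, not yet.
Round 3 — checking thresholds:
  diatoms: 1 of 4 neighbours < 2, not yet.
  isopods: 2 of 6 neighbours < 5, not yet.
  jellies: 1 of 3 neighbours ≥ 1, goes locally extinct.
  plankton: 1 of 3 neighbours < 2, not yet.
Round 4 — no new extinctions; cascade stops.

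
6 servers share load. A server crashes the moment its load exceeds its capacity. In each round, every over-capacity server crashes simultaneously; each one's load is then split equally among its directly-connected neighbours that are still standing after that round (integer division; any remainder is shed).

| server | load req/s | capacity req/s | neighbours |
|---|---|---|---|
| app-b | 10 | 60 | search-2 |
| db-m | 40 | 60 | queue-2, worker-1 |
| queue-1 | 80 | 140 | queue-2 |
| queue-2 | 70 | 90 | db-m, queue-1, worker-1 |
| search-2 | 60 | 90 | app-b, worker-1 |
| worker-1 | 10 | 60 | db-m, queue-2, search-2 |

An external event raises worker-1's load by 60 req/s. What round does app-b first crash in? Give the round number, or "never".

never

Round 1 — worker-1 at 70 > 60. worker-1 crashes.
  worker-1 sheds 70 req/s to db-m, queue-2, search-2: 23 each (1 lost).
    db-m: 40+23 = 63 > 60
    queue-2: 70+23 = 93 > 90
    search-2: 60+23 = 83 ≤ 90
Round 2 — db-m, queue-2 crash.
  db-m sheds 63 req/s: no online neighbours, lost.
  queue-2 sheds 93 req/s to queue-1: 93 each.
    queue-1: 80+93 = 173 > 140
Round 3 — queue-1 crashes.
  queue-1 sheds 173 req/s: no online neighbours, lost.
No further crashes.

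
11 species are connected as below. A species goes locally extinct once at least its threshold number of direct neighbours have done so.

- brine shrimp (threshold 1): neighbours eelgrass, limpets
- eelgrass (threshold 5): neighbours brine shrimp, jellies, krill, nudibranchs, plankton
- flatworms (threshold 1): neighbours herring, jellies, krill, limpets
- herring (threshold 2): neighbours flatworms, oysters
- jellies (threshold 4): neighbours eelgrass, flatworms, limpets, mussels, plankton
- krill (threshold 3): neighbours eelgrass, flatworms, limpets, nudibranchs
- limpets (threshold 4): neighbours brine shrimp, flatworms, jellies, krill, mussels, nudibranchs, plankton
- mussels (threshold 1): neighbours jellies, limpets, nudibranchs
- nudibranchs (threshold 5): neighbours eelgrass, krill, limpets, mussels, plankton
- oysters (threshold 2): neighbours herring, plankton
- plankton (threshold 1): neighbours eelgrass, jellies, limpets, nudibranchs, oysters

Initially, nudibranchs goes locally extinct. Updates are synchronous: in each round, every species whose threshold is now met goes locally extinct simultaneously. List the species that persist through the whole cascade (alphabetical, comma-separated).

Round 1 — nudibranchs goes locally extinct (initial).
Round 2 — checking thresholds:
  eelgrass: 1 of 5 neighbours < 5, holds.
  krill: 1 of 4 neighbours < 3, holds.
  limpets: 1 of 7 neighbours < 4, holds.
  mussels: 1 of 3 neighbours ≥ 1, goes locally extinct.
  plankton: 1 of 5 neighbours ≥ 1, goes locally extinct.
Round 3 — no new extinctions; cascade stops.

brine shrimp, eelgrass, flatworms, herring, jellies, krill, limpets, oysters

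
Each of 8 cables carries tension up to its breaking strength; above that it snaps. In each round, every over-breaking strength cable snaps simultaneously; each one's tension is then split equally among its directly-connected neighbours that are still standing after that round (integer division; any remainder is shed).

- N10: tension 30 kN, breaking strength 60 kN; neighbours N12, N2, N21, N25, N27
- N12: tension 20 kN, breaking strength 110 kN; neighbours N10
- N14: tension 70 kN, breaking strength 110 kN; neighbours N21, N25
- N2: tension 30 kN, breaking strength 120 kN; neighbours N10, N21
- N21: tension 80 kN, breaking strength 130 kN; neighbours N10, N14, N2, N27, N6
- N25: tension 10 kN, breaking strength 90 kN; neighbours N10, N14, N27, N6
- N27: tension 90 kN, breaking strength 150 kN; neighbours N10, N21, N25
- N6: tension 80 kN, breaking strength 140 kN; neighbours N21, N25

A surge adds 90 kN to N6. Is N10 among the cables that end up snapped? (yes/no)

yes

Round 1 — N6 at 170 > 140. N6 snaps.
  N6 sheds 170 kN to N21, N25: 85 each.
    N21: 80+85 = 165 > 130
    N25: 10+85 = 95 > 90
Round 2 — N21, N25 snap.
  N21 sheds 165 kN to N10, N14, N2, N27: 41 each (1 lost).
    N10: 30+41 = 71 > 60
    N14: 70+41 = 111 > 110
    N2: 30+41 = 71 ≤ 120
    N27: 90+41 = 131 ≤ 150
  N25 sheds 95 kN to N10, N14, N27: 31 each (2 lost).
    N10: 71+31 = 102 > 60
    N14: 111+31 = 142 > 110
    N27: 131+31 = 162 > 150
Round 3 — N10, N14, N27 snap.
  N10 sheds 102 kN to N12, N2: 51 each.
    N12: 20+51 = 71 ≤ 110
    N2: 71+51 = 122 > 120
  N14 sheds 142 kN: no online neighbours, lost.
  N27 sheds 162 kN: no online neighbours, lost.
Round 4 — N2 snaps.
  N2 sheds 122 kN: no online neighbours, lost.
No further breaks.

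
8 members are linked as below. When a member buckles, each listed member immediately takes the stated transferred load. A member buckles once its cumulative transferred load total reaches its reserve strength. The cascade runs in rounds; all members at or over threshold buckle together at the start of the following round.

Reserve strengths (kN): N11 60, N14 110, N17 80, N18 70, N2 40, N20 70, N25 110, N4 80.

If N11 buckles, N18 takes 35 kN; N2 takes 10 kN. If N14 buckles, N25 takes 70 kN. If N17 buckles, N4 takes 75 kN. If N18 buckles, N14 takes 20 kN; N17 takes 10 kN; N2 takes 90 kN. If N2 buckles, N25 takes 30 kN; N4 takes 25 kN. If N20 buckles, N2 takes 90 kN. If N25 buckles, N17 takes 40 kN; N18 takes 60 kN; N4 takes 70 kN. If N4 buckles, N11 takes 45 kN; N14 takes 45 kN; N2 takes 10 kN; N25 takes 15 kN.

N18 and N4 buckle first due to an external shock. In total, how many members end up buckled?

3

Round 1 — N18, N4 buckle (initial).
  N11: +45 → 45 < 60
  N14: +20+45 → 65 < 110
  N17: +10 → 10 < 80
  N2: +90+10 → 100 ≥ 40
  N25: +15 → 15 < 110
Round 2 — N2 buckles.
  N25: +30 → 45 < 110
No further bucklings.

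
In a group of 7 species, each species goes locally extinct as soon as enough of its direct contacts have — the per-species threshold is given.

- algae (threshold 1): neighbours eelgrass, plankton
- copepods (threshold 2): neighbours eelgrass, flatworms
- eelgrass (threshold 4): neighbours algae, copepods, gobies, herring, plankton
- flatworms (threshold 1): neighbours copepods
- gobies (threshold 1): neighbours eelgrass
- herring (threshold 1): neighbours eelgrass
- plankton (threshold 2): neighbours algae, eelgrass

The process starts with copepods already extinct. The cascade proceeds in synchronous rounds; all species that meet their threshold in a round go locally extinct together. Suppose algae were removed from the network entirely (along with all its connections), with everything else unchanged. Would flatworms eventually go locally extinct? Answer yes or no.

With algae removed:
Round 1 — copepods goes locally extinct (initial).
Round 2 — checking thresholds:
  eelgrass: 1 of 4 neighbours < 4, not yet.
  flatworms: 1 of 1 neighbours ≥ 1, goes locally extinct.
Round 3 — no new extinctions; cascade stops.

yes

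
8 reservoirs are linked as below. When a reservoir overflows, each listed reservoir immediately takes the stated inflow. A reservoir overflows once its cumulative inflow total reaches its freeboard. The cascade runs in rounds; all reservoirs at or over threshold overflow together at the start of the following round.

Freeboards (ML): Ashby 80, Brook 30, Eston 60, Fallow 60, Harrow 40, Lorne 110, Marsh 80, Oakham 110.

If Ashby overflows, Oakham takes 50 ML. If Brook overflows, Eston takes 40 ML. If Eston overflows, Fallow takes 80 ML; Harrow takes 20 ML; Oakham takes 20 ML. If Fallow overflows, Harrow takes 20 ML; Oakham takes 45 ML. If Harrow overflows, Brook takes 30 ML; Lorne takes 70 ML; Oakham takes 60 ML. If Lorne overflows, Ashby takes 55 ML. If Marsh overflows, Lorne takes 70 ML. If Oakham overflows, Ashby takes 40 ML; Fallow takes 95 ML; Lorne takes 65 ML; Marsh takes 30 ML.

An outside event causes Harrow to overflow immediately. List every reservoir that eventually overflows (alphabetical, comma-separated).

Brook, Harrow

Round 1 — Harrow overflows (initial).
  Brook: +30 → 30 ≥ 30
  Lorne: +70 → 70 < 110
  Oakham: +60 → 60 < 110
Round 2 — Brook overflows.
  Eston: +40 → 40 < 60
No further overflows.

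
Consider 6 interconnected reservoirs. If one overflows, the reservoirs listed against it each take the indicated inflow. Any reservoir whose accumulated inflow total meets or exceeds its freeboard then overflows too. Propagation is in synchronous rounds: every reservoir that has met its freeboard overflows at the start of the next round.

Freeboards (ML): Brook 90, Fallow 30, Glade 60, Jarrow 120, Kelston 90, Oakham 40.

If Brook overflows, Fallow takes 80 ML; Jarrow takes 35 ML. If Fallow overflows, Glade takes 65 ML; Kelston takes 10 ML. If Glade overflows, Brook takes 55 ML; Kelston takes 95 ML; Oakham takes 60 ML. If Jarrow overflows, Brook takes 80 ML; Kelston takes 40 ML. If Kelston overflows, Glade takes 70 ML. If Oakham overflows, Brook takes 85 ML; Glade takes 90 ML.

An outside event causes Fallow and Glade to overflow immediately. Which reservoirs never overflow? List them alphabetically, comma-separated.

Jarrow

Round 1 — Fallow, Glade overflow (initial).
  Brook: +55 → 55 < 90
  Kelston: +10+95 → 105 ≥ 90
  Oakham: +60 → 60 ≥ 40
Round 2 — Kelston, Oakham overflow.
  Brook: +85 → 140 ≥ 90
Round 3 — Brook overflows.
  Jarrow: +35 → 35 < 120
No further overflows.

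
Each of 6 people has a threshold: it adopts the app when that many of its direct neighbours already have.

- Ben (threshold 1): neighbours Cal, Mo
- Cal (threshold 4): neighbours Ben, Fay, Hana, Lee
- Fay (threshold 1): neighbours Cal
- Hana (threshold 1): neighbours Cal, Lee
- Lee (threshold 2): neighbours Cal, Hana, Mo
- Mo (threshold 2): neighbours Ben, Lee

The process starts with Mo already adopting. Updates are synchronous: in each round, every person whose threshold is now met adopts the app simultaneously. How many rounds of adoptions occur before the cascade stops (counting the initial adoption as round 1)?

Round 1 — Mo adopts the app (initial).
Round 2 — checking thresholds:
  Ben: 1 of 2 neighbours ≥ 1, adopts the app.
  Lee: 1 of 3 neighbours < 2, below threshold.
Round 3 — no new adoptions; cascade stops.

2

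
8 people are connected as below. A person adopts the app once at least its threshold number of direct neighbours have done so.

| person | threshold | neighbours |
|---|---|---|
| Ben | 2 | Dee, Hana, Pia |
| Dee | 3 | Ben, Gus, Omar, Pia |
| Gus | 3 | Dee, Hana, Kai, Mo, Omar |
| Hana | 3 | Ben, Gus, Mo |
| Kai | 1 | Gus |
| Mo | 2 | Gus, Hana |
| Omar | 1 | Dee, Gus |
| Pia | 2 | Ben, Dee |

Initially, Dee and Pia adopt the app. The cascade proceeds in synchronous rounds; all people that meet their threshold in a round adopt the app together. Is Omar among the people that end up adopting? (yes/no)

yes

Round 1 — Dee, Pia adopt the app (initial).
Round 2 — checking thresholds:
  Ben: 2 of 3 neighbours ≥ 2, adopts the app.
  Gus: 1 of 5 neighbours < 3, not yet.
  Omar: 1 of 2 neighbours ≥ 1, adopts the app.
Round 3 — no new adoptions; cascade stops.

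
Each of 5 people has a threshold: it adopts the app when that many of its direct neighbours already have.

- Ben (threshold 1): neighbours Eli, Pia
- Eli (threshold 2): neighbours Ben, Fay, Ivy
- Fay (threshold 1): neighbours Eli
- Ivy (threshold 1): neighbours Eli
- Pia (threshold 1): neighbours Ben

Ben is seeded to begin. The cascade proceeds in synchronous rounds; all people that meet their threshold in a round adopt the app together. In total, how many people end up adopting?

Round 1 — Ben adopts the app (initial).
Round 2 — checking thresholds:
  Eli: 1 of 3 neighbours < 2, not yet.
  Pia: 1 of 1 neighbours ≥ 1, adopts the app.
Round 3 — no new adoptions; cascade stops.

2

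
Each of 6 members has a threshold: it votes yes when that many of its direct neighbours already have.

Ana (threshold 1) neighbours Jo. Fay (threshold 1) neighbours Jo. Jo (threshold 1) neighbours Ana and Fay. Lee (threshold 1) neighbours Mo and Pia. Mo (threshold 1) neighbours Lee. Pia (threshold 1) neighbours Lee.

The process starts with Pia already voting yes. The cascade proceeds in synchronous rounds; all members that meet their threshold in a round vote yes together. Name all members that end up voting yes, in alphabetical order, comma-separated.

Round 1 — Pia votes yes (initial).
Round 2 — checking thresholds:
  Lee: 1 of 2 neighbours ≥ 1, votes yes.
Round 3 — checking thresholds:
  Mo: 1 of 1 neighbours ≥ 1, votes yes.
Round 4 — no new yes votes; cascade stops.

Lee, Mo, Pia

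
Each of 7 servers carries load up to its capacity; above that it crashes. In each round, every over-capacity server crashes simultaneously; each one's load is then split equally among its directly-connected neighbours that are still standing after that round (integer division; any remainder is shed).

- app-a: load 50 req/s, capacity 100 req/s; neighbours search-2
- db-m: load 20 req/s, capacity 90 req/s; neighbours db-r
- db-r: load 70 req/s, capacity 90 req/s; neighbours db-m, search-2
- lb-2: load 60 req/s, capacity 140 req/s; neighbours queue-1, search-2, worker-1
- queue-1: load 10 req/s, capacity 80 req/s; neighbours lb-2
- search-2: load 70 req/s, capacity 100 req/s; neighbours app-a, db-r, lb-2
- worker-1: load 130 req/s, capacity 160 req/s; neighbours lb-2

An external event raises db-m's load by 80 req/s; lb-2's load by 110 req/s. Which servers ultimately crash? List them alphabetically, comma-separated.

Round 1 — db-m at 100 > 90; lb-2 at 170 > 140. db-m, lb-2 crash.
  db-m sheds 100 req/s to db-r: 100 each.
    db-r: 70+100 = 170 > 90
  lb-2 sheds 170 req/s to queue-1, search-2, worker-1: 56 each (2 lost).
    queue-1: 10+56 = 66 ≤ 80
    search-2: 70+56 = 126 > 100
    worker-1: 130+56 = 186 > 160
Round 2 — db-r, search-2, worker-1 crash.
  db-r sheds 170 req/s: no online neighbours, lost.
  search-2 sheds 126 req/s to app-a: 126 each.
    app-a: 50+126 = 176 > 100
  worker-1 sheds 186 req/s: no online neighbours, lost.
Round 3 — app-a crashes.
  app-a sheds 176 req/s: no online neighbours, lost.
No further crashes.

app-a, db-m, db-r, lb-2, search-2, worker-1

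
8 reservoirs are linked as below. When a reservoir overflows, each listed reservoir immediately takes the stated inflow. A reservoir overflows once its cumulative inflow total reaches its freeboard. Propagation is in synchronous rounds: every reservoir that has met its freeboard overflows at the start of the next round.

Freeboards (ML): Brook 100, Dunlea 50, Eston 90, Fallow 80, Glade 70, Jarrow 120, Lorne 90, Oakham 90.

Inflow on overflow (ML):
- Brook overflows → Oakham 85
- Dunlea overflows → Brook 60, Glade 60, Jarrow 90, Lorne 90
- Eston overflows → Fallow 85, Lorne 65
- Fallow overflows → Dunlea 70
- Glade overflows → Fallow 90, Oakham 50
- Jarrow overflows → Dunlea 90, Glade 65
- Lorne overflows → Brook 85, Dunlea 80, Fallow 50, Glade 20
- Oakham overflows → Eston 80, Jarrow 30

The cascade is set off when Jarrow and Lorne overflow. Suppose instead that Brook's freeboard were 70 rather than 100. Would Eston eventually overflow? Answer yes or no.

With Brook's freeboard at 70:
Round 1 — Jarrow, Lorne overflow (initial).
  Brook: +85 → 85 ≥ 70
  Dunlea: +90+80 → 170 ≥ 50
  Fallow: +50 → 50 < 80
  Glade: +65+20 → 85 ≥ 70
Round 2 — Brook, Dunlea, Glade overflow.
  Fallow: +90 → 140 ≥ 80
  Oakham: +85+50 → 135 ≥ 90
Round 3 — Fallow, Oakham overflow.
  Eston: +80 → 80 < 90
No further overflows.

no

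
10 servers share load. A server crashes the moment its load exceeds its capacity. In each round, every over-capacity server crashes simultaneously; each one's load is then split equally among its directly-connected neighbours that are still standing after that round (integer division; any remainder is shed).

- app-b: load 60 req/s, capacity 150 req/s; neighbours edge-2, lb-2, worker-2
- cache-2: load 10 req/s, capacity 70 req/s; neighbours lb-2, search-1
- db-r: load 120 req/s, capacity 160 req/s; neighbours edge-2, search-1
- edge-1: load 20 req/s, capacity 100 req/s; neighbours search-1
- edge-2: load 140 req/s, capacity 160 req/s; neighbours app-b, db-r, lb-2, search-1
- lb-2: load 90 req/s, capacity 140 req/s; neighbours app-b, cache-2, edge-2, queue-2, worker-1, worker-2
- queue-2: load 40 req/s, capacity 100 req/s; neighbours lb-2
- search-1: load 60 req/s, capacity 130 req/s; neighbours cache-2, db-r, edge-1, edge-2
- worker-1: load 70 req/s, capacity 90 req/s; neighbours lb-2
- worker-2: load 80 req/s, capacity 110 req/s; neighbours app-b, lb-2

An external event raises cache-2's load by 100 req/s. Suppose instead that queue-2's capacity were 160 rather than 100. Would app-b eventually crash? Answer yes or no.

With queue-2's capacity at 160:
Round 1 — cache-2 at 110 > 70. cache-2 crashes.
  cache-2 sheds 110 req/s to lb-2, search-1: 55 each.
    lb-2: 90+55 = 145 > 140
    search-1: 60+55 = 115 ≤ 130
Round 2 — lb-2 crashes.
  lb-2 sheds 145 req/s to app-b, edge-2, queue-2, worker-1, worker-2: 29 each.
    app-b: 60+29 = 89 ≤ 150
    edge-2: 140+29 = 169 > 160
    queue-2: 40+29 = 69 ≤ 160
    worker-1: 70+29 = 99 > 90
    worker-2: 80+29 = 109 ≤ 110
Round 3 — edge-2, worker-1 crash.
  edge-2 sheds 169 req/s to app-b, db-r, search-1: 56 each (1 lost).
    app-b: 89+56 = 145 ≤ 150
    db-r: 120+56 = 176 > 160
    search-1: 115+56 = 171 > 130
  worker-1 sheds 99 req/s: no online neighbours, lost.
Round 4 — db-r, search-1 crash.
  db-r sheds 176 req/s: no online neighbours, lost.
  search-1 sheds 171 req/s to edge-1: 171 each.
    edge-1: 20+171 = 191 > 100
Round 5 — edge-1 crashes.
  edge-1 sheds 191 req/s: no online neighbours, lost.
No further crashes.

no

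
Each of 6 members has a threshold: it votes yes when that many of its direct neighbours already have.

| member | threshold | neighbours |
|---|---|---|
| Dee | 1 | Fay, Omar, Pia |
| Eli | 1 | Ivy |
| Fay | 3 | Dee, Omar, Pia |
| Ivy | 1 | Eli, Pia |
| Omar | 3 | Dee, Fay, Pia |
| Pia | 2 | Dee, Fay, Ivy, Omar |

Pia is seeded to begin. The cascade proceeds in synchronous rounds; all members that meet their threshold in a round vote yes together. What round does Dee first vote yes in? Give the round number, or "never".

Round 1 — Pia votes yes (initial).
Round 2 — checking thresholds:
  Dee: 1 of 3 neighbours ≥ 1, votes yes.
  Fay: 1 of 3 neighbours < 3, holds.
  Ivy: 1 of 2 neighbours ≥ 1, votes yes.
  Omar: 1 of 3 neighbours < 3, holds.
Round 3 — checking thresholds:
  Eli: 1 of 1 neighbours ≥ 1, votes yes.
  Fay: 2 of 3 neighbours < 3, holds.
  Omar: 2 of 3 neighbours < 3, holds.
Round 4 — no new yes votes; cascade stops.

2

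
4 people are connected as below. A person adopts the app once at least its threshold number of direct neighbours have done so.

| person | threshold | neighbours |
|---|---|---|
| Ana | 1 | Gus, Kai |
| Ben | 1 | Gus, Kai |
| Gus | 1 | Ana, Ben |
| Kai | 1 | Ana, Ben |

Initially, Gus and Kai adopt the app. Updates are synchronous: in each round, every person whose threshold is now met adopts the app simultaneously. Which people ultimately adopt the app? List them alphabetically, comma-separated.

Ana, Ben, Gus, Kai

Round 1 — Gus, Kai adopt the app (initial).
Round 2 — checking thresholds:
  Ana: 2 of 2 neighbours ≥ 1, adopts the app.
  Ben: 2 of 2 neighbours ≥ 1, adopts the app.
Round 3 — no new adoptions; cascade stops.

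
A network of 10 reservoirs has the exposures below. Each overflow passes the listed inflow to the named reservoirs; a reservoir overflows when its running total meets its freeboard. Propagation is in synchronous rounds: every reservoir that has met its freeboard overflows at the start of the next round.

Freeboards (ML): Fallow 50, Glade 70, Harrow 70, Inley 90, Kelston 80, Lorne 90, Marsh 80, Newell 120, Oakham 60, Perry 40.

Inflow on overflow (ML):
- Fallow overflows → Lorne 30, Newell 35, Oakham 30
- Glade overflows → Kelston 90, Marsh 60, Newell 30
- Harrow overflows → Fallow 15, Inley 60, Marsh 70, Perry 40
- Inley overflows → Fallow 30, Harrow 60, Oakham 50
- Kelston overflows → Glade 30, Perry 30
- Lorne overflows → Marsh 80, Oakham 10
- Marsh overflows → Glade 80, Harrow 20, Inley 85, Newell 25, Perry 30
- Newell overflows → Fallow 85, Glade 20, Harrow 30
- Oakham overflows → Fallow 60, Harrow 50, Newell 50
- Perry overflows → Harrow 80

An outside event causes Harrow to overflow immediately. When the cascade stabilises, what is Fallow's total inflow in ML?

15

Round 1 — Harrow overflows (initial).
  Fallow: +15 → 15 < 50
  Inley: +60 → 60 < 90
  Marsh: +70 → 70 < 80
  Perry: +40 → 40 ≥ 40
Round 2 — Perry overflows.
No further overflows.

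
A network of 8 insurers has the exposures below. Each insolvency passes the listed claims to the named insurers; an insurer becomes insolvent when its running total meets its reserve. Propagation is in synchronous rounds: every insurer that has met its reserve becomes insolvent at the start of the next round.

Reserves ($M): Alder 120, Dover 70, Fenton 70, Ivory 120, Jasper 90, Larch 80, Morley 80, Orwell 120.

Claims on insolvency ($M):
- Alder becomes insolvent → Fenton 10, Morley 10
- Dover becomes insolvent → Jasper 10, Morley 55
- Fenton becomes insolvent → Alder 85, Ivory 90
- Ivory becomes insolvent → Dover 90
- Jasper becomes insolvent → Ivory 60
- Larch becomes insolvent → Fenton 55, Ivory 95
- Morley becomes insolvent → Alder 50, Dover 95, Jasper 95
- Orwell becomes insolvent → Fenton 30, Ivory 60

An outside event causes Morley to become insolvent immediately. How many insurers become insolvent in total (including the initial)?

3

Round 1 — Morley becomes insolvent (initial).
  Alder: +50 → 50 < 120
  Dover: +95 → 95 ≥ 70
  Jasper: +95 → 95 ≥ 90
Round 2 — Dover, Jasper become insolvent.
  Ivory: +60 → 60 < 120
No further insolvencies.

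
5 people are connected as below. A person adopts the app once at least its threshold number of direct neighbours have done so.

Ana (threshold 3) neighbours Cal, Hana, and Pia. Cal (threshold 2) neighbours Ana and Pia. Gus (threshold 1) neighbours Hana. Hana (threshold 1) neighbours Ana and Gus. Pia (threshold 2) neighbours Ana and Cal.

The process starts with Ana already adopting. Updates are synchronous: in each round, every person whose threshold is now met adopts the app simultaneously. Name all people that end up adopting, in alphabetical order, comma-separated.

Ana, Gus, Hana

Round 1 — Ana adopts the app (initial).
Round 2 — checking thresholds:
  Cal: 1 of 2 neighbours < 2, holds.
  Hana: 1 of 2 neighbours ≥ 1, adopts the app.
  Pia: 1 of 2 neighbours < 2, holds.
Round 3 — checking thresholds:
  Cal: 1 of 2 neighbours < 2, holds.
  Gus: 1 of 1 neighbours ≥ 1, adopts the app.
  Pia: 1 of 2 neighbours < 2, holds.
Round 4 — no new adoptions; cascade stops.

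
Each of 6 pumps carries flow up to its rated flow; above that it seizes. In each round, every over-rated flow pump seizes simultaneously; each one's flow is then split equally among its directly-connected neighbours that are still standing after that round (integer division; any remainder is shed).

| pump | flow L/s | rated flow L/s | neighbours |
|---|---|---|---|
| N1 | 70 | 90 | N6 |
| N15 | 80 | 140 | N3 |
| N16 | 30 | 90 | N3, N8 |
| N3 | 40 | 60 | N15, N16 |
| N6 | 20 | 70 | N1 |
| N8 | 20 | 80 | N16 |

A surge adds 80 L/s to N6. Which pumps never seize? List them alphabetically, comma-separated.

Round 1 — N6 at 100 > 70. N6 seizes.
  N6 sheds 100 L/s to N1: 100 each.
    N1: 70+100 = 170 > 90
Round 2 — N1 seizes.
  N1 sheds 170 L/s: no online neighbours, lost.
No further seizures.

N15, N16, N3, N8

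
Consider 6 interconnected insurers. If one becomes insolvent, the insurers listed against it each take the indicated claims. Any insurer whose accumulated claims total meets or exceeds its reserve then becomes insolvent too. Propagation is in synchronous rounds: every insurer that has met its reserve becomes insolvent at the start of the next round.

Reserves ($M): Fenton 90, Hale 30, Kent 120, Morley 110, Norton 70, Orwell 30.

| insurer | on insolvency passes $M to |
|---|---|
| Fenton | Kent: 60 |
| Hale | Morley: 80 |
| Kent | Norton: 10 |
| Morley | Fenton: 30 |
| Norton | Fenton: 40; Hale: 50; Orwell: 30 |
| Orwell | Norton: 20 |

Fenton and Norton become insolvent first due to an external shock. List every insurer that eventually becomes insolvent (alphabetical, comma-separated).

Fenton, Hale, Norton, Orwell

Round 1 — Fenton, Norton become insolvent (initial).
  Hale: +50 → 50 ≥ 30
  Kent: +60 → 60 < 120
  Orwell: +30 → 30 ≥ 30
Round 2 — Hale, Orwell become insolvent.
  Morley: +80 → 80 < 110
No further insolvencies.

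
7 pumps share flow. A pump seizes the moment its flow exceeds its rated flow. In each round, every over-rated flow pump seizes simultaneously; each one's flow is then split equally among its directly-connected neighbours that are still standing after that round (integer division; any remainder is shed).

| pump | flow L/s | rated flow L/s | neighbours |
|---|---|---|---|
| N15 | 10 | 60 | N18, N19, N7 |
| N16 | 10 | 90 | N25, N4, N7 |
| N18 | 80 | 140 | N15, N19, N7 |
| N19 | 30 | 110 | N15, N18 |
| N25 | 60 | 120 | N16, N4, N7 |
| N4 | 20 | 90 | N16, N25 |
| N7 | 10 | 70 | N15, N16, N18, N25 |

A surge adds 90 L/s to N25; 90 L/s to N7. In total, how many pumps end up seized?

Round 1 — N25 at 150 > 120; N7 at 100 > 70. N25, N7 seize.
  N25 sheds 150 L/s to N16, N4: 75 each.
    N16: 10+75 = 85 ≤ 90
    N4: 20+75 = 95 > 90
  N7 sheds 100 L/s to N15, N16, N18: 33 each (1 lost).
    N15: 10+33 = 43 ≤ 60
    N16: 85+33 = 118 > 90
    N18: 80+33 = 113 ≤ 140
Round 2 — N16, N4 seize.
  N16 sheds 118 L/s: no online neighbours, lost.
  N4 sheds 95 L/s: no online neighbours, lost.
No further seizures.

4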